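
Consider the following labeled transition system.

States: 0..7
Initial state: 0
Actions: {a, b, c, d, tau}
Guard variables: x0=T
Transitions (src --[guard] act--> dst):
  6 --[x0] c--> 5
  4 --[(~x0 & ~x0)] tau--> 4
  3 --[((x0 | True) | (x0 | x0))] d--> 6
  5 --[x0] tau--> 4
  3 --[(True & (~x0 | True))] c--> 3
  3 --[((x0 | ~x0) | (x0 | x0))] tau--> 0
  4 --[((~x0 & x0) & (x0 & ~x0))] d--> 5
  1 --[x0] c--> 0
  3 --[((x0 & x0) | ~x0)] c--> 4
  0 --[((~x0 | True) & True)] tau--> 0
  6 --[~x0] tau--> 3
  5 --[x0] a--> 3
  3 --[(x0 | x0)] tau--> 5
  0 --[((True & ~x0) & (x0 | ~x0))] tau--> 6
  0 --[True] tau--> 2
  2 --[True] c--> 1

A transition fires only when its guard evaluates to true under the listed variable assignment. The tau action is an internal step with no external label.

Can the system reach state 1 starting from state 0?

Answer: REACHABLE

Working:
Guard filter leaves 12 enabled edge(s).
L0 = {0}
L1 = {2}  cumulative {0,2}
L2 = {1}  cumulative {0,1,2}
Reachable = {0,1,2}
Path to 1: tau·c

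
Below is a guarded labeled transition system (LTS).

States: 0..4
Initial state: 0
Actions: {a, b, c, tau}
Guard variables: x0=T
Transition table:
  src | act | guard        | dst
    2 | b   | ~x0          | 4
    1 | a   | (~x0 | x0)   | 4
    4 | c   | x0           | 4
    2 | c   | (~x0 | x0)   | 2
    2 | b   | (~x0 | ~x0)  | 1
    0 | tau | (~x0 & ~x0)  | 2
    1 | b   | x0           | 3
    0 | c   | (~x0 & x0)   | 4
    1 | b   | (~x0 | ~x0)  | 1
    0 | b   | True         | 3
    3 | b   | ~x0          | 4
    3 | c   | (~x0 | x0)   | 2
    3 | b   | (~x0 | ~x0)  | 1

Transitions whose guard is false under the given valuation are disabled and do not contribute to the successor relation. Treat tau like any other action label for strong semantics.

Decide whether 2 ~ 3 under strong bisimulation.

Answer: BISIMILAR

Analysis:
Refine partition for ~:
  P[0] = {{0,1,2,3,4}}
  P[1] = {{0},{1},{2,3,4}}
3 equivalence class(es) (converged in 2)
class of 2: {2,3,4}; class of 3: {2,3,4}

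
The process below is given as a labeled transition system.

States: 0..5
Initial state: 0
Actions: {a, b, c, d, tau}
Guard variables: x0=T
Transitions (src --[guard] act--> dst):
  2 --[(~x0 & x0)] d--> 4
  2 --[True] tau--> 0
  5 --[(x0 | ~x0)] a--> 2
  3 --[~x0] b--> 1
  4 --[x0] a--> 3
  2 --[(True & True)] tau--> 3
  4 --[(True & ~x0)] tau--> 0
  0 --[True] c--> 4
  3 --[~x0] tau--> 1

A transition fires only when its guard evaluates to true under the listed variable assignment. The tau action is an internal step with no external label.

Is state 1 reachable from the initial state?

After dropping false guards: 5 live edges.
L0 = {0}
L1 = {4}  total {0,4}
L2 = {3}  total {0,3,4}
Reach set: {0,3,4}

Answer: UNREACHABLE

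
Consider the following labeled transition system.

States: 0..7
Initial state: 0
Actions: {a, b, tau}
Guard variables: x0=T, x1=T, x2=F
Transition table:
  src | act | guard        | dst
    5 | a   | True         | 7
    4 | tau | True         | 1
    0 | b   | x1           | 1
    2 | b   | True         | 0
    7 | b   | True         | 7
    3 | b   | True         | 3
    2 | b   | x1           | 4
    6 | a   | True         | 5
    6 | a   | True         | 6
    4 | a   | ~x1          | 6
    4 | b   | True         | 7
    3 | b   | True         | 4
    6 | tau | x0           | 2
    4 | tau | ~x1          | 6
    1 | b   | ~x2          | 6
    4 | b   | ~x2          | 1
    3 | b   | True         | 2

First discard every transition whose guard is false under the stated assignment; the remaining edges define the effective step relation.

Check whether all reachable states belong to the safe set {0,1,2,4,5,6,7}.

Answer: INVARIANT HOLDS

Analysis:
Safe = {0,1,2,4,5,6,7}
Reachable = {0,1,2,4,5,6,7}
  0: safe
  1: safe
  2: safe
  4: safe
  5: safe
  6: safe
  7: safe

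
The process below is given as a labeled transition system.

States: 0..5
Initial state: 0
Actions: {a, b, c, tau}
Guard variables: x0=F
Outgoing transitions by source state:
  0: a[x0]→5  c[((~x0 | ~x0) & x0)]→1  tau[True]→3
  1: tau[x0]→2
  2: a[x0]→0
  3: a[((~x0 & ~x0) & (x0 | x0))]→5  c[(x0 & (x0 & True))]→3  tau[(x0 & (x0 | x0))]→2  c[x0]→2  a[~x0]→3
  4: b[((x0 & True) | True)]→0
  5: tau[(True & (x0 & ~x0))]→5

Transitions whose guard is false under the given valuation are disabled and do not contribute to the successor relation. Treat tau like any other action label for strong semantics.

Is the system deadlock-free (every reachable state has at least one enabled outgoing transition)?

R = {0,3}
  0: tau→3  [1 exit(s)]
  3: a→3  [1 exit(s)]

Answer: DEADLOCK-FREE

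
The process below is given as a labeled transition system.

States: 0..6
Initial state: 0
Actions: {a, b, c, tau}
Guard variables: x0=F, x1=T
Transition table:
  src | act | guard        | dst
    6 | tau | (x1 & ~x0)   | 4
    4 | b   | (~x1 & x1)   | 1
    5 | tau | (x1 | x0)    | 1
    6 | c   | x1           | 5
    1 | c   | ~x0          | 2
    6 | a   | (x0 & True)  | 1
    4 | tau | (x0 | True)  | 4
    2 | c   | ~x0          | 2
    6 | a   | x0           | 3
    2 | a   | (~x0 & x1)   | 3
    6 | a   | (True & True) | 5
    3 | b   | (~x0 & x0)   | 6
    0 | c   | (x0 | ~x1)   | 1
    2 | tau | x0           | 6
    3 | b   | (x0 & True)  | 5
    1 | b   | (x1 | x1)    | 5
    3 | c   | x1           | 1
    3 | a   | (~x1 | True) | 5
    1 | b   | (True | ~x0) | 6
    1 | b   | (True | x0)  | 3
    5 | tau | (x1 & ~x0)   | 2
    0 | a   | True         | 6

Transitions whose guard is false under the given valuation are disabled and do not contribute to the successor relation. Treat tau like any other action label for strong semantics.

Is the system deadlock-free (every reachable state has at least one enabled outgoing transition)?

Answer: DEADLOCK-FREE

Trace:
Reach set: {0,1,2,3,4,5,6}
  0: a→6  [deg 1]
  1: b→3  b→5  b→6  c→2  [deg 4]
  2: a→3  c→2  [deg 2]
  3: a→5  c→1  [deg 2]
  4: tau→4  [deg 1]
  5: tau→1  tau→2  [deg 2]
  6: a→5  c→5  tau→4  [deg 3]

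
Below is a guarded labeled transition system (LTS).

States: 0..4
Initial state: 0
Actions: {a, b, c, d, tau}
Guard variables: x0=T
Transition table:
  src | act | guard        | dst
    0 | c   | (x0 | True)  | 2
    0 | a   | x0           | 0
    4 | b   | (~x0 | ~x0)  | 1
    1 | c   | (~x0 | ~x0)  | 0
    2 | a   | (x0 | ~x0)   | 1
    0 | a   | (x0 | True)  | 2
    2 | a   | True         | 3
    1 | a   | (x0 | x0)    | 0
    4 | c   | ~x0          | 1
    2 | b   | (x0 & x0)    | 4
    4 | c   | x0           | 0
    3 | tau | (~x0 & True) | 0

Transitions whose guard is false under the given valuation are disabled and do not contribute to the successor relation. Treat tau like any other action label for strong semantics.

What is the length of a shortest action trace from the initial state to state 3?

BFS to 3:
  depth 0: {0}
  depth 1: {2}
  depth 2: {1,3,4}
first hit 3 at d=2 via a·a

Answer: 2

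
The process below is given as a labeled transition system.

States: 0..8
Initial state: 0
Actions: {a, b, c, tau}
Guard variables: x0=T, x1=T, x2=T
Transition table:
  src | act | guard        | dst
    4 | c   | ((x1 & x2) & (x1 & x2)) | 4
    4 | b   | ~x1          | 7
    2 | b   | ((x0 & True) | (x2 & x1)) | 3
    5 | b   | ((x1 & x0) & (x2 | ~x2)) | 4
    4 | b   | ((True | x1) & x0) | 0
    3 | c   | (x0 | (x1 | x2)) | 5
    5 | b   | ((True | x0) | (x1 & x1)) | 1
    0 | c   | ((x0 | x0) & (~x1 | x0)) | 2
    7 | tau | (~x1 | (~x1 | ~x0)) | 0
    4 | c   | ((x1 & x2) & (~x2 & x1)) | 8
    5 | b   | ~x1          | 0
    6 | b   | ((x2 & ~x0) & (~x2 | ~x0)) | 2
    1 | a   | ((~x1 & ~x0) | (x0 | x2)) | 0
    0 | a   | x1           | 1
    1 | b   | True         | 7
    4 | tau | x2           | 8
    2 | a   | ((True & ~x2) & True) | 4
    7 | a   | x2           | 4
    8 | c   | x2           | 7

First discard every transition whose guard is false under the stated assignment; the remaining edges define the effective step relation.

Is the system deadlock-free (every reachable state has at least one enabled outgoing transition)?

Answer: DEADLOCK-FREE

Trace:
R = {0,1,2,3,4,5,7,8}
  0: a→1  c→2  [2 out]
  1: a→0  b→7  [2 out]
  2: b→3  [1 out]
  3: c→5  [1 out]
  4: b→0  c→4  tau→8  [3 out]
  5: b→1  b→4  [2 out]
  7: a→4  [1 out]
  8: c→7  [1 out]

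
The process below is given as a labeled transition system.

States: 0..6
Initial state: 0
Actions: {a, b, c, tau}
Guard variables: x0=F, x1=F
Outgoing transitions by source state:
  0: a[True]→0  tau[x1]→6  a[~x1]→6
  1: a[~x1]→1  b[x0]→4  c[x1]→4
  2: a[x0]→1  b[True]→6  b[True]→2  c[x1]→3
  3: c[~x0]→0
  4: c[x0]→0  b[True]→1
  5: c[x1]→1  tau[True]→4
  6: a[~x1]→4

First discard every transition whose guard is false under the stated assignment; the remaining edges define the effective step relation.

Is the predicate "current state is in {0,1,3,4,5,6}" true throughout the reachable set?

Allowed set {0,1,3,4,5,6}
Reach set: {0,1,4,6}
  0: ✓
  1: ✓
  4: ✓
  6: ✓

Answer: INVARIANT HOLDS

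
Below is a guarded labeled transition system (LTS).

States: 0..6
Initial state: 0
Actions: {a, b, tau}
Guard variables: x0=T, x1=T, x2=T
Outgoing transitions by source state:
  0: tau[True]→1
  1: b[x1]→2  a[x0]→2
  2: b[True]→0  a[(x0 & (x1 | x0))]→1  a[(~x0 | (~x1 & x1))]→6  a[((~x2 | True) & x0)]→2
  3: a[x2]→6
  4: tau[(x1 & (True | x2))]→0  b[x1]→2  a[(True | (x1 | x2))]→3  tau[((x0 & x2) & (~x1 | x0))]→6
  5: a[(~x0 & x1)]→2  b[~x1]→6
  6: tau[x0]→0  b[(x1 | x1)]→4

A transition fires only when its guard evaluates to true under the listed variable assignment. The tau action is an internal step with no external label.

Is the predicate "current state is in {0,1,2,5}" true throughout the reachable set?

Answer: INVARIANT HOLDS

Working:
Allowed set {0,1,2,5}
Reach set: {0,1,2}
  0: ✓
  1: ✓
  2: ✓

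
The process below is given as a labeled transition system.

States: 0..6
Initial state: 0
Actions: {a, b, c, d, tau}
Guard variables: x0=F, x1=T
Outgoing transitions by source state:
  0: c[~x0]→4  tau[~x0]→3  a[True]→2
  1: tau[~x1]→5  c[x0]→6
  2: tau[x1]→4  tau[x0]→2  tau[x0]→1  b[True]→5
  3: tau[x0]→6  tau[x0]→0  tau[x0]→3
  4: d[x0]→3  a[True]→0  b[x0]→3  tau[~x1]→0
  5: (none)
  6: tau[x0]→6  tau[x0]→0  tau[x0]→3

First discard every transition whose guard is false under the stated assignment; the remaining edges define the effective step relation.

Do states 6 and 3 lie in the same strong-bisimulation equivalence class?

Compute ~ classes (split until stable):
  round 0: {{0,1,2,3,4,5,6}}
  round 1: {{0},{1,3,5,6},{2},{4}}
4 equivalence class(es) (converged in 2)
6∈{1,3,5,6}, 3∈{1,3,5,6}

Answer: BISIMILAR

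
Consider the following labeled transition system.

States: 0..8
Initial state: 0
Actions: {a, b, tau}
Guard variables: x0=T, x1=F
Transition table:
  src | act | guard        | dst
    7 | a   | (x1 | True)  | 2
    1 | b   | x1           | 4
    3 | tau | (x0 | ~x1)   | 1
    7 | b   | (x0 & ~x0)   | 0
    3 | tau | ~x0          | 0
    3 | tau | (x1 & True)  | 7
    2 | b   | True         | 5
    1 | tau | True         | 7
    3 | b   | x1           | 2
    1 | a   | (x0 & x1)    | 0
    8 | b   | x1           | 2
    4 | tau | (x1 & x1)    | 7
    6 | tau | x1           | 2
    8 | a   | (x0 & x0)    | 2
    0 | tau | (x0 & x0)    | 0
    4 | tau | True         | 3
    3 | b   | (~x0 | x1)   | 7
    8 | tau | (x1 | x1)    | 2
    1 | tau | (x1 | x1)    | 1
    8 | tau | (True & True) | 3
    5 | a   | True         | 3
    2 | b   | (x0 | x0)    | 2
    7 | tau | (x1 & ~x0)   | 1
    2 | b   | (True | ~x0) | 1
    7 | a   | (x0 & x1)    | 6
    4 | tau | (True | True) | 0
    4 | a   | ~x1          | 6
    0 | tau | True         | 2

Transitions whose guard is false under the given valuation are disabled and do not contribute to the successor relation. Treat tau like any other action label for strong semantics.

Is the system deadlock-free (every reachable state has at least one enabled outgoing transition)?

R = {0,1,2,3,5,7}
  0: tau→0  tau→2  [2 out]
  1: tau→7  [1 out]
  2: b→1  b→2  b→5  [3 out]
  3: tau→1  [1 out]
  5: a→3  [1 out]
  7: a→2  [1 out]

Answer: DEADLOCK-FREE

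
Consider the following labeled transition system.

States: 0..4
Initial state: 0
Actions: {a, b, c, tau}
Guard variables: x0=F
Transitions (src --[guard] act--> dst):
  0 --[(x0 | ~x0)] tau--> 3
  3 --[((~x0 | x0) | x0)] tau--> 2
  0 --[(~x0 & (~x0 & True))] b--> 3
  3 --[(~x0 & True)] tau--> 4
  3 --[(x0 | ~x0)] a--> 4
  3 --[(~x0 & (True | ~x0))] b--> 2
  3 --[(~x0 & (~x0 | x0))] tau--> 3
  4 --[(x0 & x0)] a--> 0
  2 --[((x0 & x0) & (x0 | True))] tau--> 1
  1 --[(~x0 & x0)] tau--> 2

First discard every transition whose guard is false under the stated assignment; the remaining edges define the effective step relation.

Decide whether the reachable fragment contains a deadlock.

Reach set: {0,2,3,4}
  0: b→3  tau→3  [2 exit(s)]
  2: ∅  [deadlock]
  3: a→4  b→2  tau→2  tau→3  tau→4  [5 exit(s)]
  4: ∅  [deadlock]
witness 2: tau·tau

Answer: DEADLOCK at state 2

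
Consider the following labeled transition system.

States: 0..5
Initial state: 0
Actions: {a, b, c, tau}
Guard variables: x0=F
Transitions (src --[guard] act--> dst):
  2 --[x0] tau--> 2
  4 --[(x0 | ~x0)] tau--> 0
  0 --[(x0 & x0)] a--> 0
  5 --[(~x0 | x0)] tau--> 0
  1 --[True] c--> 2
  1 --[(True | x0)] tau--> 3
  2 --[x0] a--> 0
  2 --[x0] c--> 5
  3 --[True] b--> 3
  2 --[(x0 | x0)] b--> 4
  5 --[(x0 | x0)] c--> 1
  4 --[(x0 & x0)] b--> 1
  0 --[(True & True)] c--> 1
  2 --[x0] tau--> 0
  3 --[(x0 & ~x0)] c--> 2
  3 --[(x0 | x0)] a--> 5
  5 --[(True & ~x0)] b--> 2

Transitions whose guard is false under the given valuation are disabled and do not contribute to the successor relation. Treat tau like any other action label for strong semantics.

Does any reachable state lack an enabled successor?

Reach set: {0,1,2,3}
  0: c→1  [1 out]
  1: c→2  tau→3  [2 out]
  2: ∅  [deadlock]
  3: b→3  [1 out]
Path to 2: c·c

Answer: DEADLOCK at state 2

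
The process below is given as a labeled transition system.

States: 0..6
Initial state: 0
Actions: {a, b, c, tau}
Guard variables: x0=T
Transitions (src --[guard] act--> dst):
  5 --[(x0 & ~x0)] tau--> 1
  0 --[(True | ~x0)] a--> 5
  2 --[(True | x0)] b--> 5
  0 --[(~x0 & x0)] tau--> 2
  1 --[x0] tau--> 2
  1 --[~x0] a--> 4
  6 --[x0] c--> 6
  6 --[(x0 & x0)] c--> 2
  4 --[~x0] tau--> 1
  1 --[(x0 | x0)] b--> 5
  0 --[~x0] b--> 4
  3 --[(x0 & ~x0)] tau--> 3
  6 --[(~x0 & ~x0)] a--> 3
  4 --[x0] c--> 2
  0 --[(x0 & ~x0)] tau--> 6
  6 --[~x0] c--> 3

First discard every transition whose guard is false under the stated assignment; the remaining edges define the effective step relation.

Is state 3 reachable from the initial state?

Guard filter leaves 7 enabled edge(s).
depth 0: {0}
depth 1: {5}  cumulative {0,5}
Reach set: {0,5}

Answer: UNREACHABLE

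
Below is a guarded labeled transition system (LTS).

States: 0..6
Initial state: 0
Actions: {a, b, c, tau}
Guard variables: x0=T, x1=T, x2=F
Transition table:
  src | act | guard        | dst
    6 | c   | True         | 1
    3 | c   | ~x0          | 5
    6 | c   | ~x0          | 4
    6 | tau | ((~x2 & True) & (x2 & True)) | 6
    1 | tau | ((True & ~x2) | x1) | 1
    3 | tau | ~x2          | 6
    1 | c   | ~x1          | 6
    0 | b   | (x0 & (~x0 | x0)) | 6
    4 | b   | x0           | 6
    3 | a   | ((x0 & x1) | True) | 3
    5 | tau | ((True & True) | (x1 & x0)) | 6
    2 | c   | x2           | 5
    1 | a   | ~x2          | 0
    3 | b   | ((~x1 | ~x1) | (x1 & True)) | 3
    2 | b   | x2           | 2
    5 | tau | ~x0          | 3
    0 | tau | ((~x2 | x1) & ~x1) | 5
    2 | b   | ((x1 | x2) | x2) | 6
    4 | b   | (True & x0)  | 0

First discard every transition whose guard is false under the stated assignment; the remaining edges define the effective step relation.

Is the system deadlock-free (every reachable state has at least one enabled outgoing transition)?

Answer: DEADLOCK-FREE

Trace:
R = {0,1,6}
  0: b→6  [1 exit(s)]
  1: a→0  tau→1  [2 exit(s)]
  6: c→1  [1 exit(s)]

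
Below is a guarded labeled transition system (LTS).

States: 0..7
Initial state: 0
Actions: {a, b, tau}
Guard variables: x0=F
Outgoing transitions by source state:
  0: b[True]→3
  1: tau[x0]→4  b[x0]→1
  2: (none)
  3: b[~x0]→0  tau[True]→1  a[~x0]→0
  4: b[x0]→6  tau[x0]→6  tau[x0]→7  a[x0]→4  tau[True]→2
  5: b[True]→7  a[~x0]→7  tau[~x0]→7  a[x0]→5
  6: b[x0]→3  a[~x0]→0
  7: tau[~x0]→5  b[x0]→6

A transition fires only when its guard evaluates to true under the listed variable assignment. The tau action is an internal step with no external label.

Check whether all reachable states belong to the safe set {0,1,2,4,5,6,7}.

Answer: INVARIANT VIOLATED at state 3

Analysis:
Allowed set {0,1,2,4,5,6,7}
Reachable = {0,1,3}
  0: safe
  1: safe
  3: outside
counterexample path to 3: b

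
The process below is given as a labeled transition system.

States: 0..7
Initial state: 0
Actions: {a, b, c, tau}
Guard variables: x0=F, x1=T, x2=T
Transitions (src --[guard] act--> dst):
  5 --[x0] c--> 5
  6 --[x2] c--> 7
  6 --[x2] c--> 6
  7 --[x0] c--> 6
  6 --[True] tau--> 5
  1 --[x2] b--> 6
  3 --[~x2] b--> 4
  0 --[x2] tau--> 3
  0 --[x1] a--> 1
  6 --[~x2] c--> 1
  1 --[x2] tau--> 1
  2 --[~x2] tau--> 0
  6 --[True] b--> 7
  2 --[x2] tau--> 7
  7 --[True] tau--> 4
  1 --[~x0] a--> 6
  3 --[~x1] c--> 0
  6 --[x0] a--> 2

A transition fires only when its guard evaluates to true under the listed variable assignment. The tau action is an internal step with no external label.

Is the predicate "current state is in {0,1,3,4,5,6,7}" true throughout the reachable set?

Answer: INVARIANT HOLDS

Working:
Inv-set: {0,1,3,4,5,6,7}
Reach set: {0,1,3,4,5,6,7}
  0: ✓
  1: ✓
  3: ✓
  4: ✓
  5: ✓
  6: ✓
  7: ✓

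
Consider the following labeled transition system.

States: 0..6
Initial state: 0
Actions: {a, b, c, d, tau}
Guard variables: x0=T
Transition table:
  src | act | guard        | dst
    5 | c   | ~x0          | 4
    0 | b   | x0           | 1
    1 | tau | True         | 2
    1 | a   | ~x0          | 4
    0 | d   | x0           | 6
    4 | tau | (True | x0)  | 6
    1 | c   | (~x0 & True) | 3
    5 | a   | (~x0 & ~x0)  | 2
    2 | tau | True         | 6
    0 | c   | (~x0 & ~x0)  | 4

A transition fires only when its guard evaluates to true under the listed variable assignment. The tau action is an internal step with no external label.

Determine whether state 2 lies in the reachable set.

Answer: REACHABLE

Analysis:
Guard filter leaves 5 enabled edge(s).
Layer 0: {0}
Layer 1: {1,6}  total {0,1,6}
Layer 2: {2}  total {0,1,2,6}
Reachable = {0,1,2,6}
Path to 2: b·tau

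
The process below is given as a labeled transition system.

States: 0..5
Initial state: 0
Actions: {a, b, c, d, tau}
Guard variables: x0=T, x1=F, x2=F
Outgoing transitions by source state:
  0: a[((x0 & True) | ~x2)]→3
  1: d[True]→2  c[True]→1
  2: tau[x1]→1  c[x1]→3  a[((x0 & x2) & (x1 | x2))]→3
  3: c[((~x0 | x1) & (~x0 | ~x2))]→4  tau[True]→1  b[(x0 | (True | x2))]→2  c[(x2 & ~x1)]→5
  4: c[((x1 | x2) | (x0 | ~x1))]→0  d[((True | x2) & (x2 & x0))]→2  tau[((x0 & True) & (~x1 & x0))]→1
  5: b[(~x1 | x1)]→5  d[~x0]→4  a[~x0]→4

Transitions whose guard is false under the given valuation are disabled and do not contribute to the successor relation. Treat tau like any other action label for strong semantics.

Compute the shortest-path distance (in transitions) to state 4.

BFS to 4:
  L0 = {0}
  L1 = {3}
  L2 = {1,2}
4 never appears.

Answer: UNREACHABLE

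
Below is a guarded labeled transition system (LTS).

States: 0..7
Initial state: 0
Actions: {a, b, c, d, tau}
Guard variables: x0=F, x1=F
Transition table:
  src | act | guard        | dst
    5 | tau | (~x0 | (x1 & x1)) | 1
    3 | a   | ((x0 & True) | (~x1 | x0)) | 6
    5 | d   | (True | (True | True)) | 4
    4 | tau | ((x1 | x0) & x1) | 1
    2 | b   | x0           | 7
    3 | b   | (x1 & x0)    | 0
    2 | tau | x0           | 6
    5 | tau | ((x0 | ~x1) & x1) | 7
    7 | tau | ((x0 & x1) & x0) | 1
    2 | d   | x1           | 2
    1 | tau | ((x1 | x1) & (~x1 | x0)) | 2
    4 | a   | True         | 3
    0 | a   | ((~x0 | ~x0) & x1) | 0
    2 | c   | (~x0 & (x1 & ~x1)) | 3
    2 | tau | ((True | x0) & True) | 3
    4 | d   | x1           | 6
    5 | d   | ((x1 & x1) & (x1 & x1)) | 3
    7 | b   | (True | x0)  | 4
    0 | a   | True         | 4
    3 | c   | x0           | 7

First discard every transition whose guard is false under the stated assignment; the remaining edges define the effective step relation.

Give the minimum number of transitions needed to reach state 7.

Answer: UNREACHABLE

Working:
BFS to 7:
  Layer 0: {0}
  Layer 1: {4}
  Layer 2: {3}
  Layer 3: {6}
7 never appears.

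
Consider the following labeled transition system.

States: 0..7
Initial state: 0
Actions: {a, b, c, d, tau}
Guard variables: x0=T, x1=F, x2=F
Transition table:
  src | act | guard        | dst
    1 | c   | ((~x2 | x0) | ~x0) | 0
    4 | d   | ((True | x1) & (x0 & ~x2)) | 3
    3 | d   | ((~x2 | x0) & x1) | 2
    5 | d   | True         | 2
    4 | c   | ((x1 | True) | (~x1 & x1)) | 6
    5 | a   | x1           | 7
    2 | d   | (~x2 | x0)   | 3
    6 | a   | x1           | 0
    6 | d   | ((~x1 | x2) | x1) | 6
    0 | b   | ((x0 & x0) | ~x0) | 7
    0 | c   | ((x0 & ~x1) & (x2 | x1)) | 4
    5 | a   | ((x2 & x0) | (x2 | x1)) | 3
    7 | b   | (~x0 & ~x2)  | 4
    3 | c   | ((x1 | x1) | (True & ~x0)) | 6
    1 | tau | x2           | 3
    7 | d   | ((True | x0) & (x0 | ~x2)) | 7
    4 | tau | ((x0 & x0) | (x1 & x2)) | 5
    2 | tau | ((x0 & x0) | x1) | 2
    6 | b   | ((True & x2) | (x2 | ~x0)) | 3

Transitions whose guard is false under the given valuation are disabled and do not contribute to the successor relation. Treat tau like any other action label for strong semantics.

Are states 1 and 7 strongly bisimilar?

Answer: NOT BISIMILAR

Analysis:
Refine partition for ~:
  round 0: {{0,1,2,3,4,5,6,7}}
  round 1: {{0},{1},{2},{3},{4},{5,6,7}}
  round 2: {{0},{1},{2},{3},{4},{5},{6,7}}
stable after 3 split(s): 7 block(s)
class of 1: {1}; class of 7: {6,7}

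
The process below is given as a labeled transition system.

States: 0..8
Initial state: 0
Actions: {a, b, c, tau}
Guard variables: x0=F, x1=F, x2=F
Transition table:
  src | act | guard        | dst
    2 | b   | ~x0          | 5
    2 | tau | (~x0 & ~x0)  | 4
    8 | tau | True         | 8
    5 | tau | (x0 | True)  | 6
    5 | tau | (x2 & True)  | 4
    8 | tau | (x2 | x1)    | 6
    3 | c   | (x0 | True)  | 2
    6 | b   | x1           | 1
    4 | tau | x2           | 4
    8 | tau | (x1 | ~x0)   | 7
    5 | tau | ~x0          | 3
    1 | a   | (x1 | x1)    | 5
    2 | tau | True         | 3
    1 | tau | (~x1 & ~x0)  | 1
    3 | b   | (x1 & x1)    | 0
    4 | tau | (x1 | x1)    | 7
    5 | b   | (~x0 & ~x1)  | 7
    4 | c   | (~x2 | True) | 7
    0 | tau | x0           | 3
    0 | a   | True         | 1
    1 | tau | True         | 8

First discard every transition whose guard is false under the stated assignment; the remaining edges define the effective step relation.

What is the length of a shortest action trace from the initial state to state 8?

Answer: 2

Working:
Layered search for 8:
  Layer 0: {0}
  Layer 1: {1}
  Layer 2: {8}
depth(8)=2, e.g. a·tau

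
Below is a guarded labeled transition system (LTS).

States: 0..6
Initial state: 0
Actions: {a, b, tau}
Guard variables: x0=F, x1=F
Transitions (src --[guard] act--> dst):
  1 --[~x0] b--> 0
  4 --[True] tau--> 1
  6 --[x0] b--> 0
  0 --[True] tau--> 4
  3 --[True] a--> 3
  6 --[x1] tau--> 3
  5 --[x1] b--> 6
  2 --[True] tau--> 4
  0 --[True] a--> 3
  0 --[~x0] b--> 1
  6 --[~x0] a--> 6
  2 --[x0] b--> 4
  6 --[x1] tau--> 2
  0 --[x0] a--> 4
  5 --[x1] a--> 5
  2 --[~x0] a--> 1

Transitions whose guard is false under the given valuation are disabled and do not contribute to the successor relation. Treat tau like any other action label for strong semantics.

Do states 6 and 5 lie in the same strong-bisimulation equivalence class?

Answer: NOT BISIMILAR

Analysis:
Bisimulation quotient by refinement:
  π0 = {{0,1,2,3,4,5,6}}
  π1 = {{0},{1},{2},{3,6},{4},{5}}
stable after 2 split(s): 6 block(s)
6∈{3,6}, 5∈{5}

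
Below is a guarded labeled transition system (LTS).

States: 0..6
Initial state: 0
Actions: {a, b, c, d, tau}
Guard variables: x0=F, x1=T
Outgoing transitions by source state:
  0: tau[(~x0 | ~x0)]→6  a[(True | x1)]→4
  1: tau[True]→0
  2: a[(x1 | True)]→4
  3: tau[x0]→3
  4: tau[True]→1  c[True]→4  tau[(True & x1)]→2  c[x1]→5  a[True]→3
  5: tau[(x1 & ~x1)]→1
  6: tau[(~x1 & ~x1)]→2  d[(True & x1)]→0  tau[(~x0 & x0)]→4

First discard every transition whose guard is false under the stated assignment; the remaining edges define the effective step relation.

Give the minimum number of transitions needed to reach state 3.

Answer: 2

Trace:
BFS to 3:
  L0 = {0}
  L1 = {4,6}
  L2 = {1,2,3,5}
3 enters at depth 2; path a·a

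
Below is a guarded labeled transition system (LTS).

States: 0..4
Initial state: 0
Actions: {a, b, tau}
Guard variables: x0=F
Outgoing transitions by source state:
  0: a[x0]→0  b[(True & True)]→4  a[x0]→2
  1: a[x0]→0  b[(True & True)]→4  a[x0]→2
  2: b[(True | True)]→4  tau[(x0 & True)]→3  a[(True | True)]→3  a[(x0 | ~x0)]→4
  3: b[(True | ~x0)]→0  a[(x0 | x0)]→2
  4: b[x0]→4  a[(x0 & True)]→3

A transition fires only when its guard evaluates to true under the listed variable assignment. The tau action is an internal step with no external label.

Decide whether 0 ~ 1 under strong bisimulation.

Refine partition for ~:
  π0 = {{0,1,2,3,4}}
  π1 = {{0,1,3},{2},{4}}
  π2 = {{0,1},{2},{3},{4}}
stable after 3 split(s): 4 block(s)
[0]={0,1}  [1]={0,1}

Answer: BISIMILAR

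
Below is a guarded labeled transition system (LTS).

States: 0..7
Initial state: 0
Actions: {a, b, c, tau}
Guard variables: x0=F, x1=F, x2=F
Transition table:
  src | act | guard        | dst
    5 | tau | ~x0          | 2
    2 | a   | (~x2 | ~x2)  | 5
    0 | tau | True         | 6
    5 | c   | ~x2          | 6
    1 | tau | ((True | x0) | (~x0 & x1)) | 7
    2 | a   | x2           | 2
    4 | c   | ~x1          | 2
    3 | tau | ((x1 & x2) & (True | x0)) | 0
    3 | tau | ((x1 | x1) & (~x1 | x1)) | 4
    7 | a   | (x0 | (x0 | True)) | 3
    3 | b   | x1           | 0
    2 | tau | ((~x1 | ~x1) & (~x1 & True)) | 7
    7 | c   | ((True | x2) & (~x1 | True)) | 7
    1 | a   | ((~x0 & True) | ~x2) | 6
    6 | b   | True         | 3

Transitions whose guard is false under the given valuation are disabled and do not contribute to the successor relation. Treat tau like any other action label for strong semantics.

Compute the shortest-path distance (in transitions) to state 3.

Answer: 2

Analysis:
BFS to 3:
  L0 = {0}
  L1 = {6}
  L2 = {3}
3 enters at depth 2; path tau·b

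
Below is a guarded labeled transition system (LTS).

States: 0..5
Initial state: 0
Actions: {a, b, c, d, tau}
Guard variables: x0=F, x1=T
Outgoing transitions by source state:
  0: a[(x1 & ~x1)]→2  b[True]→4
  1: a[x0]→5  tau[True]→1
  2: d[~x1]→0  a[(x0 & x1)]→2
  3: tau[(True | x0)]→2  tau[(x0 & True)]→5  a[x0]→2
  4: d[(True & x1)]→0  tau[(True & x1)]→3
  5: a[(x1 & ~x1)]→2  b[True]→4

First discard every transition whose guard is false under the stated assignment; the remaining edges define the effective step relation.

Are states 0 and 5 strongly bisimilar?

Answer: BISIMILAR

Analysis:
Refine partition for ~:
  π0 = {{0,1,2,3,4,5}}
  π1 = {{0,5},{1,3},{2},{4}}
  π2 = {{0,5},{1},{2},{3},{4}}
stable after 3 split(s): 5 block(s)
0∈{0,5}, 5∈{0,5}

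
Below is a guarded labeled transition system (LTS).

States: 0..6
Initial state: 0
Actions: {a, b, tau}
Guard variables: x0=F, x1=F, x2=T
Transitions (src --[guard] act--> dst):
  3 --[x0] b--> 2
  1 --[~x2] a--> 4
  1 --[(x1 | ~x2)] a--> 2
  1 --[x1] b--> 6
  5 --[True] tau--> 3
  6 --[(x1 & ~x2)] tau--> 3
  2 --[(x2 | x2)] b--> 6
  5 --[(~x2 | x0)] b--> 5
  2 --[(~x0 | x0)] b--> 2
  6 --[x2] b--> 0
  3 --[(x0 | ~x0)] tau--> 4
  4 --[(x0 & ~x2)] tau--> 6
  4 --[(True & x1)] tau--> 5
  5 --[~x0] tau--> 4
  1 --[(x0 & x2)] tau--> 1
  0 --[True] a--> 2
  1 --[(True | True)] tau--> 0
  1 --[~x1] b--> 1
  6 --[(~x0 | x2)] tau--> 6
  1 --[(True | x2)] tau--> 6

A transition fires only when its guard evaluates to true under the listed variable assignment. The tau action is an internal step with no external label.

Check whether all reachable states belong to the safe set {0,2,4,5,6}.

Inv-set: {0,2,4,5,6}
Reachable = {0,2,6}
  0: ✓
  2: ✓
  6: ✓

Answer: INVARIANT HOLDS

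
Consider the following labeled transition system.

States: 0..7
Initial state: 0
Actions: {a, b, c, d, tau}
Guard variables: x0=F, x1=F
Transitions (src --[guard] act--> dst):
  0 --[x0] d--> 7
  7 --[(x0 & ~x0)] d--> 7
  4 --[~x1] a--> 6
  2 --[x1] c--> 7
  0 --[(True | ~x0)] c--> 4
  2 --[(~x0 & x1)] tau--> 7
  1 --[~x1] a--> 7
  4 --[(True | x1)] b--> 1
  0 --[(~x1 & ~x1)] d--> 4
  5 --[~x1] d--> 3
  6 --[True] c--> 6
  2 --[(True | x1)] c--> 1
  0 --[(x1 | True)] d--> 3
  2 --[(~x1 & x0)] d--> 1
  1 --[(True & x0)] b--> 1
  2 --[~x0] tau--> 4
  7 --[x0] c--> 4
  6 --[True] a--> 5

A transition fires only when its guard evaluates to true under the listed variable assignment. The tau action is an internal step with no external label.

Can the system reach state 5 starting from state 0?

Answer: REACHABLE

Working:
11 transition(s) survive guard evaluation.
depth 0: {0}
depth 1: {3,4}  total {0,3,4}
depth 2: {1,6}  total {0,1,3,4,6}
depth 3: {5,7}  total {0,1,3,4,5,6,7}
R = {0,1,3,4,5,6,7}
trace reaching 5: c·a·a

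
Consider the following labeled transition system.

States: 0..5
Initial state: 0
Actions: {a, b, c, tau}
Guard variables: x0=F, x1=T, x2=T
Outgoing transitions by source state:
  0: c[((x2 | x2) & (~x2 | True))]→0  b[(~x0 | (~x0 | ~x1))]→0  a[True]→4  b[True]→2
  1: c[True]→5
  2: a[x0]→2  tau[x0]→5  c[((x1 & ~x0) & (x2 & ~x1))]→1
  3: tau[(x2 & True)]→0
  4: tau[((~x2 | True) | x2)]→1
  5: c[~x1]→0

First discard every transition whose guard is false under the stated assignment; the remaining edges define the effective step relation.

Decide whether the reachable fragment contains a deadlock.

R = {0,1,2,4,5}
  0: a→4  b→0  b→2  c→0  [4 exit(s)]
  1: c→5  [1 exit(s)]
  2: ∅  [deadlock]
  4: tau→1  [1 exit(s)]
  5: ∅  [deadlock]
trace reaching 2: b

Answer: DEADLOCK at state 2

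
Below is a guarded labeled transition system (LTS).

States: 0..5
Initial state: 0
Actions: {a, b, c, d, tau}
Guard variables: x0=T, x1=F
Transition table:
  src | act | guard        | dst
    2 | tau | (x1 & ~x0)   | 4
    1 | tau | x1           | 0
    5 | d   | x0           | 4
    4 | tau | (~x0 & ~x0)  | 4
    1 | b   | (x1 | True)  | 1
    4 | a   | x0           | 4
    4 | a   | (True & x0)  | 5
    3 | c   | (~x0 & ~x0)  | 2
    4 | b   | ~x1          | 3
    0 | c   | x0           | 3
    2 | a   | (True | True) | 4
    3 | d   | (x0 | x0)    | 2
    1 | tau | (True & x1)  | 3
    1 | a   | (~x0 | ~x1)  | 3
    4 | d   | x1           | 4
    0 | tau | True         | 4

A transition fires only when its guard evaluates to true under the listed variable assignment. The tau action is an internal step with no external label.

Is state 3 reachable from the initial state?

After dropping false guards: 10 live edges.
depth 0: {0}
depth 1: {3,4}  now seen {0,3,4}
depth 2: {2,5}  now seen {0,2,3,4,5}
Reach set: {0,2,3,4,5}
witness 3: c

Answer: REACHABLE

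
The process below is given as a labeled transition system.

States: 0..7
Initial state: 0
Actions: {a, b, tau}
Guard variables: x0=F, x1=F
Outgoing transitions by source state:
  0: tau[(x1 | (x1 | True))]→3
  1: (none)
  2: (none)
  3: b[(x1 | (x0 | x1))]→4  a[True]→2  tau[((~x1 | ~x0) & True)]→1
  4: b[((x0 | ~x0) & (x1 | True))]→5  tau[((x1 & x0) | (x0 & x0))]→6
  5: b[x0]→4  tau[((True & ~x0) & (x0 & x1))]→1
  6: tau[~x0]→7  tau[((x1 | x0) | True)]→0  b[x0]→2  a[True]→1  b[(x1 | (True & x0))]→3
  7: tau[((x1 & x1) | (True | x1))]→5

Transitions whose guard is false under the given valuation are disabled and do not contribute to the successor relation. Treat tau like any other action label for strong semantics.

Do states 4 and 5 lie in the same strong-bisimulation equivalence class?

Answer: NOT BISIMILAR

Analysis:
Bisimulation quotient by refinement:
  P[0] = {{0,1,2,3,4,5,6,7}}
  P[1] = {{0,7},{1,2,5},{3,6},{4}}
  P[2] = {{0},{1,2,5},{3},{4},{6},{7}}
6 equivalence class(es) (converged in 3)
4∈{4}, 5∈{1,2,5}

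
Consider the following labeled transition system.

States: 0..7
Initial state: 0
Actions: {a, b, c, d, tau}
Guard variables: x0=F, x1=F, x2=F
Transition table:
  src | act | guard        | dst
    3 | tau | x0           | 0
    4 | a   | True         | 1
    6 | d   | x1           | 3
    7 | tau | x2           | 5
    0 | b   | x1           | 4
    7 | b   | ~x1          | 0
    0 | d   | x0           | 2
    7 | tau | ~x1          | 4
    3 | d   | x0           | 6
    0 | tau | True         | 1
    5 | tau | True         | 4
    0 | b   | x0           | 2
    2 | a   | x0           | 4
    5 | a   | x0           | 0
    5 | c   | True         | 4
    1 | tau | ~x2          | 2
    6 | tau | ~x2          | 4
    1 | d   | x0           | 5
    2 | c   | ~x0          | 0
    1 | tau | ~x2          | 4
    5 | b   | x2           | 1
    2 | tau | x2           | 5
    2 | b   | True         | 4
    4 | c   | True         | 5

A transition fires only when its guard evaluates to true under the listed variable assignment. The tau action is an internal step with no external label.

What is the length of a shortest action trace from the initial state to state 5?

Answer: 3

Trace:
Breadth-first toward 5:
  depth 0: {0}
  depth 1: {1}
  depth 2: {2,4}
  depth 3: {5}
5 enters at depth 3; path tau·tau·c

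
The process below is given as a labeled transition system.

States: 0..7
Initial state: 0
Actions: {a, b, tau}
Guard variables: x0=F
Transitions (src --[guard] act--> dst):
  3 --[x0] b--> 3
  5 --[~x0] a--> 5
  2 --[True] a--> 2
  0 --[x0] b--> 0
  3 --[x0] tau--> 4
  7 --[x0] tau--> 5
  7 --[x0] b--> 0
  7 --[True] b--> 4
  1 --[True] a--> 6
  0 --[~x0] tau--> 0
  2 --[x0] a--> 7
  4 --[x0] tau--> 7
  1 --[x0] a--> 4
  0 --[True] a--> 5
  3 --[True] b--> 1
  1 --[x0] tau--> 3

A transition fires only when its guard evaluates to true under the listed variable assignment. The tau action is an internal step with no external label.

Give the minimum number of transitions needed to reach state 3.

BFS to 3:
  L0 = {0}
  L1 = {5}
3 never appears.

Answer: UNREACHABLE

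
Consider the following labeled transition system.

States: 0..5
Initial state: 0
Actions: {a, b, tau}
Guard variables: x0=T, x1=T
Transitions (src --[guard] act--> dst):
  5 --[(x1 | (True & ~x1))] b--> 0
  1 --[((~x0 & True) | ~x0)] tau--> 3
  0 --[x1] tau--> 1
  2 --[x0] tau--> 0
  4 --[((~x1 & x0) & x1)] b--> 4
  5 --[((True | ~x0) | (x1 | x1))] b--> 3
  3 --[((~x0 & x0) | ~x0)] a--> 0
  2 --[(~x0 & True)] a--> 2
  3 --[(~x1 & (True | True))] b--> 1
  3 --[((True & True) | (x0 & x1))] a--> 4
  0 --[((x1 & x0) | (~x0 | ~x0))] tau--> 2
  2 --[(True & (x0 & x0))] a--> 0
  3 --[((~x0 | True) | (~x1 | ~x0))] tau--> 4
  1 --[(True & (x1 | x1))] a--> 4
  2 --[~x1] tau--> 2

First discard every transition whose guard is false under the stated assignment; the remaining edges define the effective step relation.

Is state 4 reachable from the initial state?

After dropping false guards: 9 live edges.
L0 = {0}
L1 = {1,2}  now seen {0,1,2}
L2 = {4}  now seen {0,1,2,4}
R = {0,1,2,4}
Path to 4: tau·a

Answer: REACHABLE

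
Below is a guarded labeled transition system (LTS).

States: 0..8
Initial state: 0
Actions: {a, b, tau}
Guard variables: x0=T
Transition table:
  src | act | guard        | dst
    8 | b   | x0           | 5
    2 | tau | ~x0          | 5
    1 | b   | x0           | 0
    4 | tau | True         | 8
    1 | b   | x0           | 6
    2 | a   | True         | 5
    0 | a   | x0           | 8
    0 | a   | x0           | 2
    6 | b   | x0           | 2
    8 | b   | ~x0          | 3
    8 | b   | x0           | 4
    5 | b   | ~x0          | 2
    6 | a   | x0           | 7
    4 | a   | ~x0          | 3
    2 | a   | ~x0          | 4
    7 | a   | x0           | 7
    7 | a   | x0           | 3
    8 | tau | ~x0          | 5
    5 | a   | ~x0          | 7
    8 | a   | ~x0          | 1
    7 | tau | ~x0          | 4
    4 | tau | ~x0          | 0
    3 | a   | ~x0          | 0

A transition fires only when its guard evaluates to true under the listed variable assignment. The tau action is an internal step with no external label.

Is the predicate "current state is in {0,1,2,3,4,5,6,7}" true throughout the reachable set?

Safe = {0,1,2,3,4,5,6,7}
Reach set: {0,2,4,5,8}
  0: ✓
  2: ✓
  4: ✓
  5: ✓
  8: ✗ unsafe
counterexample path to 8: a

Answer: INVARIANT VIOLATED at state 8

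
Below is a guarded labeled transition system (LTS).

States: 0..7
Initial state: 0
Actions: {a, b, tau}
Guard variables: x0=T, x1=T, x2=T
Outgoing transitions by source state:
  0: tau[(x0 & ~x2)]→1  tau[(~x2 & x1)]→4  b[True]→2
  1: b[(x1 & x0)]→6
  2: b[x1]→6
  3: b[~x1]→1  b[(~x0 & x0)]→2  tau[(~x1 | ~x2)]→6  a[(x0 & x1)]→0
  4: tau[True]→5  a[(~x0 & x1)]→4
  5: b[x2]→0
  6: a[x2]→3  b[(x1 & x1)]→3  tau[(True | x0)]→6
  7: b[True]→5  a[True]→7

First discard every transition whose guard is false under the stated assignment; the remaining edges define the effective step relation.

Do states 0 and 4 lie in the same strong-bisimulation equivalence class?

Answer: NOT BISIMILAR

Trace:
Bisimulation quotient by refinement:
  round 0: {{0,1,2,3,4,5,6,7}}
  round 1: {{0,1,2,5},{3},{4},{6},{7}}
  round 2: {{0,5},{1,2},{3},{4},{6},{7}}
  round 3: {{0},{1,2},{3},{4},{5},{6},{7}}
7 equivalence class(es) (converged in 4)
0∈{0}, 4∈{4}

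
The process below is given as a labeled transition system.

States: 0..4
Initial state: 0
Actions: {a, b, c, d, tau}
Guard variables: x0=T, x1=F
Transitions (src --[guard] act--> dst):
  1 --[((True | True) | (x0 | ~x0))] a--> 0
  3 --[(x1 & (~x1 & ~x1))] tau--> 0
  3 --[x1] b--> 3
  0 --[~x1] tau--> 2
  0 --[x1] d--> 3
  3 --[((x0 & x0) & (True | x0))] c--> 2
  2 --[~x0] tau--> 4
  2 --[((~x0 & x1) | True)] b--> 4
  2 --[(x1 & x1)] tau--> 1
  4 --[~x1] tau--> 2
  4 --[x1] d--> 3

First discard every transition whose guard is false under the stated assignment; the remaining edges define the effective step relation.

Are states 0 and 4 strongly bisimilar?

Refine partition for ~:
  round 0: {{0,1,2,3,4}}
  round 1: {{0,4},{1},{2},{3}}
Fixed point at round 2; 4 class(es).
[0]={0,4}  [4]={0,4}

Answer: BISIMILAR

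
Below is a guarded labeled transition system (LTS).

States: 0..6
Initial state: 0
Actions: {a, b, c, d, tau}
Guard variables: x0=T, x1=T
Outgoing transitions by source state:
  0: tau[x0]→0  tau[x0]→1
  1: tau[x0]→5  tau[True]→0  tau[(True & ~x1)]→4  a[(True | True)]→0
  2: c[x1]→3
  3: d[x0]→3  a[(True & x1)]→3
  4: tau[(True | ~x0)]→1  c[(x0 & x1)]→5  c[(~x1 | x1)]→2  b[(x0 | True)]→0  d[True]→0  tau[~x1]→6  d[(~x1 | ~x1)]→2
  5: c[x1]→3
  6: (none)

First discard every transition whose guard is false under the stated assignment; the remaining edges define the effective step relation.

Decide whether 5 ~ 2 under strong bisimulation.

Refine partition for ~:
  P[0] = {{0,1,2,3,4,5,6}}
  P[1] = {{0},{1},{2,5},{3},{4},{6}}
stable after 2 split(s): 6 block(s)
[5]={2,5}  [2]={2,5}

Answer: BISIMILAR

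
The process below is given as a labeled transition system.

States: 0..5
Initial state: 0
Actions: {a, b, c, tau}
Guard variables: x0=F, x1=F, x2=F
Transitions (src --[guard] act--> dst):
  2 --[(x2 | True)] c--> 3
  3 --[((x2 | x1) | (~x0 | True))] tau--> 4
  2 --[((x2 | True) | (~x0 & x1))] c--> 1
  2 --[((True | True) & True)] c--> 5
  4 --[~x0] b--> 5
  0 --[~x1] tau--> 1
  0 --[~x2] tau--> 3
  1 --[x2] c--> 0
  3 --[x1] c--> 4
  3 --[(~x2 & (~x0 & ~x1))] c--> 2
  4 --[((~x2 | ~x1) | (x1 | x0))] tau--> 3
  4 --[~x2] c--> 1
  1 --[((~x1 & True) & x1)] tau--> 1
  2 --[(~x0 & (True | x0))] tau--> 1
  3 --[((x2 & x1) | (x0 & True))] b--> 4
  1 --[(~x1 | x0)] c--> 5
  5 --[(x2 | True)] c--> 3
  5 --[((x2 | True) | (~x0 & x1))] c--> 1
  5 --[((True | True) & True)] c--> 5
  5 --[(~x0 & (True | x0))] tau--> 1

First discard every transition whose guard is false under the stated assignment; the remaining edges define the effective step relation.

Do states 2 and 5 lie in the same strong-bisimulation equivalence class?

Bisimulation quotient by refinement:
  π0 = {{0,1,2,3,4,5}}
  π1 = {{0},{1},{2,3,5},{4}}
  π2 = {{0},{1},{2,5},{3},{4}}
5 equivalence class(es) (converged in 3)
class of 2: {2,5}; class of 5: {2,5}

Answer: BISIMILAR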